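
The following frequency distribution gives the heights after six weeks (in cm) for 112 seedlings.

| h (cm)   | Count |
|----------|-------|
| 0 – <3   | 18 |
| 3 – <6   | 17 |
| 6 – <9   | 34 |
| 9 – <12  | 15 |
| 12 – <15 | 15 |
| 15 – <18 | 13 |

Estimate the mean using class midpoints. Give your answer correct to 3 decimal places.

Midpoints: 1.5, 4.5, 7.5, 10.5, 13.5, 16.5
Σfm = 18×1.5 + 17×4.5 + 34×7.5 + 15×10.5 + 15×13.5 + 13×16.5 = 933
n = Σf = 112
Mean = 933 / 112 = 8.3304

8.330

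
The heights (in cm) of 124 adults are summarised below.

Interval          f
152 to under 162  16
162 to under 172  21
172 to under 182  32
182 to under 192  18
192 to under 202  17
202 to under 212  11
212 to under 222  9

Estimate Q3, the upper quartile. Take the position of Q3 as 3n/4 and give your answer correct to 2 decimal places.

Cumulative frequencies: 16, 37, 69, 87, 104, 115, 124
n = 124; position = 3n/4 = 93.
This falls in the class 192 to under 202: L = 192, F = 87, f = 17, h = 10.
Upper quartile ≈ 192 + ((93 − 87) / 17) × 10 = 195.5294

195.53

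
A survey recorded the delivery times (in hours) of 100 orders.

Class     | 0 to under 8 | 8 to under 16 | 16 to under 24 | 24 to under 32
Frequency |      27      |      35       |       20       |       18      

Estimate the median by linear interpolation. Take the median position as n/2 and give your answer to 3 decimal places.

13.257

Cumulative frequencies: 27, 62, 82, 100
n = 100; position = n/2 = 50.
This falls in the class 8 to under 16: L = 8, F = 27, f = 35, h = 8.
Median ≈ 8 + ((50 − 27) / 35) × 8 = 13.2571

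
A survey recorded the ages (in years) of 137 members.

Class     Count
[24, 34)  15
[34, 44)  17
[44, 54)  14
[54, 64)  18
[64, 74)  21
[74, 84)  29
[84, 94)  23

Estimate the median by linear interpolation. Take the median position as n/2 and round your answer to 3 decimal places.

Cumulative frequencies: 15, 32, 46, 64, 85, 114, 137
n = 137; position = n/2 = 68.5.
This falls in the class [64, 74): L = 64, F = 64, f = 21, h = 10.
Median ≈ 64 + ((68.5 − 64) / 21) × 10 = 66.1429

66.143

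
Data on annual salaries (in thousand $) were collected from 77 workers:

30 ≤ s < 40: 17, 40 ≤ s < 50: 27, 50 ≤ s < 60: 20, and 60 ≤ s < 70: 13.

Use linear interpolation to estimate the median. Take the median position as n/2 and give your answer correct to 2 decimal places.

Cumulative frequencies: 17, 44, 64, 77
n = 77; position = n/2 = 38.5.
This falls in the class 40 ≤ s < 50: L = 40, F = 17, f = 27, h = 10.
Median ≈ 40 + ((38.5 − 17) / 27) × 10 = 47.9630

47.96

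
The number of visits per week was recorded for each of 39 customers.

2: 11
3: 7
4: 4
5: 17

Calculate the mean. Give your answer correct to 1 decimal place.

Values: 2, 3, 4, 5
Σfx = 11×2 + 7×3 + 4×4 + 17×5 = 144
n = Σf = 39
Mean = 144 / 39 = 3.6923

3.7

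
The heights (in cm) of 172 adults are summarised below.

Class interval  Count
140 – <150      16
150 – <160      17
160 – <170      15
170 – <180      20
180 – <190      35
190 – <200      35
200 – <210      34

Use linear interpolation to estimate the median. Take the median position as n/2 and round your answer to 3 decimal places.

Cumulative frequencies: 16, 33, 48, 68, 103, 138, 172
n = 172; position = n/2 = 86.
This falls in the class 180 – <190: L = 180, F = 68, f = 35, h = 10.
Median ≈ 180 + ((86 − 68) / 35) × 10 = 185.1429

185.143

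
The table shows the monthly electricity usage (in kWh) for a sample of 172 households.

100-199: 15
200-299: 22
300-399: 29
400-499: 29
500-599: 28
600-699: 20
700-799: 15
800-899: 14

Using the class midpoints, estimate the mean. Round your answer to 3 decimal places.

479.151

Midpoints: 149.5, 249.5, 349.5, 449.5, 549.5, 649.5, 749.5, 849.5
Σfm = 15×149.5 + 22×249.5 + 29×349.5 + 29×449.5 + 28×549.5 + 20×649.5 + 15×749.5 + 14×849.5 = 82414
n = Σf = 172
Mean = 82414 / 172 = 479.1512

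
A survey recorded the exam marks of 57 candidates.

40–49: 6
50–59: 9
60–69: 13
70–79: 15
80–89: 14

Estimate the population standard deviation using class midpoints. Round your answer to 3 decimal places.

12.944

Midpoints: 44.5, 54.5, 64.5, 74.5, 84.5
n = 57, Σfm = 3896.5, mean = 68.3596
Σfm² = 275914.25
Σf(m − x̄)² = Σfm² − (Σfm)²/n = 275914.25 − 3896.5²/57 = 9550.8772
Population variance = 9550.8772 / 57 = 167.5592
Standard deviation = √167.5592 = 12.9445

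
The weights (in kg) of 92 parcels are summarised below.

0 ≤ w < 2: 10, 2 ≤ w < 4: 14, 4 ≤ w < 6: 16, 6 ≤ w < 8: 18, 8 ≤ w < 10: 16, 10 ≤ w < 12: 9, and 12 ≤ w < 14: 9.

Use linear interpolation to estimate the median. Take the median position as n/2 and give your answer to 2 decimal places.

Cumulative frequencies: 10, 24, 40, 58, 74, 83, 92
n = 92; position = n/2 = 46.
This falls in the class 6 ≤ w < 8: L = 6, F = 40, f = 18, h = 2.
Median ≈ 6 + ((46 − 40) / 18) × 2 = 6.6667

6.67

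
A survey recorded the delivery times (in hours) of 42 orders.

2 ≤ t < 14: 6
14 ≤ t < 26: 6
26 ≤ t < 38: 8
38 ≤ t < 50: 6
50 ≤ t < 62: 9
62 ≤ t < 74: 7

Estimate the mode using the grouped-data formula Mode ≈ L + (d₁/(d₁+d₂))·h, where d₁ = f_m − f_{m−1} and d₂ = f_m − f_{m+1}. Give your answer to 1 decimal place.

57.2

Modal class: 50 ≤ t < 62 (highest frequency 9).
d₁ = 9 − 6 = 3, d₂ = 9 − 7 = 2
Mode ≈ 50 + (3/(3+2)) × 12 = 50 + 7.2000 = 57.2000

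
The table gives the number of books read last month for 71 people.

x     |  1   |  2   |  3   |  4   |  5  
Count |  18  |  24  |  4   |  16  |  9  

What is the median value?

2

Cumulative frequencies: 18, 42, 46, 62, 71
n = 71, so the median is the value in position (n+1)/2 = 36.
Position 36 falls at value 2.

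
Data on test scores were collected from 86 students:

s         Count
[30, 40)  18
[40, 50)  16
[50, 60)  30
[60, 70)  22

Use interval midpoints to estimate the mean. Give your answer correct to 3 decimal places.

Midpoints: 35, 45, 55, 65
Σfm = 18×35 + 16×45 + 30×55 + 22×65 = 4430
n = Σf = 86
Mean = 4430 / 86 = 51.5116

51.512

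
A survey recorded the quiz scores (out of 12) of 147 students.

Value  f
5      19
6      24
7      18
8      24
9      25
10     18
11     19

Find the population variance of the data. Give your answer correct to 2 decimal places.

Values: 5, 6, 7, 8, 9, 10, 11
n = 147, Σfx = 1171, mean = 7.9660
Σfx² = 9881
Σf(x − x̄)² = Σfx² − (Σfx)²/n = 9881 − 1171²/147 = 552.8299
Population variance = 552.8299 / 147 = 3.7607

3.76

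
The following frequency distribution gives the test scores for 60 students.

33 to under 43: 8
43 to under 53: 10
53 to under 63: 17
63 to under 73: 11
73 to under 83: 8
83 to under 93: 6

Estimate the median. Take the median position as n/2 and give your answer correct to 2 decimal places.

60.06

Cumulative frequencies: 8, 18, 35, 46, 54, 60
n = 60; position = n/2 = 30.
This falls in the class 53 to under 63: L = 53, F = 18, f = 17, h = 10.
Median ≈ 53 + ((30 − 18) / 17) × 10 = 60.0588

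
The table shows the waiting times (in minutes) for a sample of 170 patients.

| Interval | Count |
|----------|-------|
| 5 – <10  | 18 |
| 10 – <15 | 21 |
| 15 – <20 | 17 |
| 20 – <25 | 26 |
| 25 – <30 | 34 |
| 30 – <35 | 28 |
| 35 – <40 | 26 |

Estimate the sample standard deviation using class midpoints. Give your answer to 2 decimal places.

Midpoints: 7.5, 12.5, 17.5, 22.5, 27.5, 32.5, 37.5
n = 170, Σfm = 4100, mean = 24.1176
Σfm² = 114512.5
Σf(m − x̄)² = Σfm² − (Σfm)²/n = 114512.5 − 4100²/170 = 15630.1471
Sample variance = 15630.1471 / 169 = 92.4861
Standard deviation = √92.4861 = 9.6170

9.62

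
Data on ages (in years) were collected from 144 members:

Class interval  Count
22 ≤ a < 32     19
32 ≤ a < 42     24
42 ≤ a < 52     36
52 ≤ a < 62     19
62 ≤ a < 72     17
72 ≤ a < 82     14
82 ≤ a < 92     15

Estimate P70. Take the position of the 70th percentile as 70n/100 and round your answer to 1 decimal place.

63.6

Cumulative frequencies: 19, 43, 79, 98, 115, 129, 144
n = 144; position = 70n/100 = 100.8.
This falls in the class 62 ≤ a < 72: L = 62, F = 98, f = 17, h = 10.
70th percentile ≈ 62 + ((100.8 − 98) / 17) × 10 = 63.6471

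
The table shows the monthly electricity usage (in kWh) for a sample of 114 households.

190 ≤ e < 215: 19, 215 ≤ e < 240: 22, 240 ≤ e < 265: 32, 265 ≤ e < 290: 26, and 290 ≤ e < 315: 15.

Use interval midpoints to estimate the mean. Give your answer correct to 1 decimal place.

Midpoints: 202.5, 227.5, 252.5, 277.5, 302.5
Σfm = 19×202.5 + 22×227.5 + 32×252.5 + 26×277.5 + 15×302.5 = 28685
n = Σf = 114
Mean = 28685 / 114 = 251.6228

251.6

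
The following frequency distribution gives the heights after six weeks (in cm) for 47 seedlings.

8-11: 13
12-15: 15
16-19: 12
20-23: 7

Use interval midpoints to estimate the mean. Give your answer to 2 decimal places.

Midpoints: 9.5, 13.5, 17.5, 21.5
Σfm = 13×9.5 + 15×13.5 + 12×17.5 + 7×21.5 = 686.5
n = Σf = 47
Mean = 686.5 / 47 = 14.6064

14.61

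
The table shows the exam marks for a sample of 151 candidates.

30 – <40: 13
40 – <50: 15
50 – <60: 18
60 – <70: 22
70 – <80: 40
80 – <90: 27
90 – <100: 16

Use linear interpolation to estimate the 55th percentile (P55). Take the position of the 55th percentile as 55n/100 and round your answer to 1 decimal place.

Cumulative frequencies: 13, 28, 46, 68, 108, 135, 151
n = 151; position = 55n/100 = 83.05.
This falls in the class 70 – <80: L = 70, F = 68, f = 40, h = 10.
55th percentile ≈ 70 + ((83.05 − 68) / 40) × 10 = 73.7625

73.8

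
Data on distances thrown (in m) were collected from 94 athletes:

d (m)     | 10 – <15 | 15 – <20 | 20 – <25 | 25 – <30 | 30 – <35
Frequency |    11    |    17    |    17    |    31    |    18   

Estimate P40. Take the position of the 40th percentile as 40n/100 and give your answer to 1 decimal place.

22.8

Cumulative frequencies: 11, 28, 45, 76, 94
n = 94; position = 40n/100 = 37.6.
This falls in the class 20 – <25: L = 20, F = 28, f = 17, h = 5.
40th percentile ≈ 20 + ((37.6 − 28) / 17) × 5 = 22.8235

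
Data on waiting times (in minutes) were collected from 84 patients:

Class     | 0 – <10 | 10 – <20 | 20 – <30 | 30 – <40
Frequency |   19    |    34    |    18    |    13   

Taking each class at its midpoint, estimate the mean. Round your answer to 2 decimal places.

Midpoints: 5, 15, 25, 35
Σfm = 19×5 + 34×15 + 18×25 + 13×35 = 1510
n = Σf = 84
Mean = 1510 / 84 = 17.9762

17.98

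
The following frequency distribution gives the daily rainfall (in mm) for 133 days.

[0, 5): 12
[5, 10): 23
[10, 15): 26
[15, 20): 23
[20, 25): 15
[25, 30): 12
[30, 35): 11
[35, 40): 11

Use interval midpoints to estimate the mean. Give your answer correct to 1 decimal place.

17.8

Midpoints: 2.5, 7.5, 12.5, 17.5, 22.5, 27.5, 32.5, 37.5
Σfm = 12×2.5 + 23×7.5 + 26×12.5 + 23×17.5 + 15×22.5 + 12×27.5 + 11×32.5 + 11×37.5 = 2367.5
n = Σf = 133
Mean = 2367.5 / 133 = 17.8008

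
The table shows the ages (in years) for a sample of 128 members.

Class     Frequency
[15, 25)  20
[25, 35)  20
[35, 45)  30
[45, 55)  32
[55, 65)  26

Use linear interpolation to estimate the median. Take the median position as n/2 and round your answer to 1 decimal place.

43.0

Cumulative frequencies: 20, 40, 70, 102, 128
n = 128; position = n/2 = 64.
This falls in the class [35, 45): L = 35, F = 40, f = 30, h = 10.
Median ≈ 35 + ((64 − 40) / 30) × 10 = 43.0000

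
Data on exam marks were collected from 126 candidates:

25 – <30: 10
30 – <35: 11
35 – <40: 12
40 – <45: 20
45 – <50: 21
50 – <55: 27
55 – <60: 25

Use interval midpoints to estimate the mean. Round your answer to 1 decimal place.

Midpoints: 27.5, 32.5, 37.5, 42.5, 47.5, 52.5, 57.5
Σfm = 10×27.5 + 11×32.5 + 12×37.5 + 20×42.5 + 21×47.5 + 27×52.5 + 25×57.5 = 5785
n = Σf = 126
Mean = 5785 / 126 = 45.9127

45.9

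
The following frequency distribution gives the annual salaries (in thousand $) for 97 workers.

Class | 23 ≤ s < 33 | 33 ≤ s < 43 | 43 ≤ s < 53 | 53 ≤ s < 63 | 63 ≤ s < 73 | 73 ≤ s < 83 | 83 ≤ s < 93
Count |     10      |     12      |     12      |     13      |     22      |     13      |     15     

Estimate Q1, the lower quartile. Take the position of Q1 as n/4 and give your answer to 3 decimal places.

44.875

Cumulative frequencies: 10, 22, 34, 47, 69, 82, 97
n = 97; position = n/4 = 24.25.
This falls in the class 43 ≤ s < 53: L = 43, F = 22, f = 12, h = 10.
Lower quartile ≈ 43 + ((24.25 − 22) / 12) × 10 = 44.8750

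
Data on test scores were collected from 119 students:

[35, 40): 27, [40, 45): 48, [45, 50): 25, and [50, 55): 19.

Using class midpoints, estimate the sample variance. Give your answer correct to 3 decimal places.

24.811

Midpoints: 37.5, 42.5, 47.5, 52.5
n = 119, Σfm = 5237.5, mean = 44.0126
Σfm² = 233443.75
Σf(m − x̄)² = Σfm² − (Σfm)²/n = 233443.75 − 5237.5²/119 = 2927.7311
Sample variance = 2927.7311 / 118 = 24.8113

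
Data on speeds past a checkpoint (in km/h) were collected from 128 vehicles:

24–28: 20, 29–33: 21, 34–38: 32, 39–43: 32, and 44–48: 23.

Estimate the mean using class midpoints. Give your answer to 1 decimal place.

Midpoints: 26, 31, 36, 41, 46
Σfm = 20×26 + 21×31 + 32×36 + 32×41 + 23×46 = 4693
n = Σf = 128
Mean = 4693 / 128 = 36.6641

36.7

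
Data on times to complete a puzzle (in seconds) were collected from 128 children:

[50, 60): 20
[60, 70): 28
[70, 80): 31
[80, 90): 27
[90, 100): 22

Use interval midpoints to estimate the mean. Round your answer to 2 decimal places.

75.23

Midpoints: 55, 65, 75, 85, 95
Σfm = 20×55 + 28×65 + 31×75 + 27×85 + 22×95 = 9630
n = Σf = 128
Mean = 9630 / 128 = 75.2344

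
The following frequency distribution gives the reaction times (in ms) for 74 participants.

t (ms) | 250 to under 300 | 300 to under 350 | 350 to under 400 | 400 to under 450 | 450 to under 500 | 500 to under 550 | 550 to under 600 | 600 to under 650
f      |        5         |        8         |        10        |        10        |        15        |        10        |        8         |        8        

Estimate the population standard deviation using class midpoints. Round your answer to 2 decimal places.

102.04

Midpoints: 275, 325, 375, 425, 475, 525, 575, 625
n = 74, Σfm = 33950, mean = 458.7838
Σfm² = 16346250
Σf(m − x̄)² = Σfm² − (Σfm)²/n = 16346250 − 33950²/74 = 770540.5405
Population variance = 770540.5405 / 74 = 10412.7100
Standard deviation = √10412.7100 = 102.0427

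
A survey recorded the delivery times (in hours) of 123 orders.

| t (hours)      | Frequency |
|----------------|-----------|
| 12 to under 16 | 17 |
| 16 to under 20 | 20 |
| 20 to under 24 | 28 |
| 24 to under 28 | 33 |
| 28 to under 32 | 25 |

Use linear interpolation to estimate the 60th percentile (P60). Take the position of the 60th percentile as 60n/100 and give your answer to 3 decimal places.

25.067

Cumulative frequencies: 17, 37, 65, 98, 123
n = 123; position = 60n/100 = 73.8.
This falls in the class 24 to under 28: L = 24, F = 65, f = 33, h = 4.
60th percentile ≈ 24 + ((73.8 − 65) / 33) × 4 = 25.0667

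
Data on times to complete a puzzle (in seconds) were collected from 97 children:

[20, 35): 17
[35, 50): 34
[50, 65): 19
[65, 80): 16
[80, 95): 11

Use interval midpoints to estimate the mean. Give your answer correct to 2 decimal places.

Midpoints: 27.5, 42.5, 57.5, 72.5, 87.5
Σfm = 17×27.5 + 34×42.5 + 19×57.5 + 16×72.5 + 11×87.5 = 5127.5
n = Σf = 97
Mean = 5127.5 / 97 = 52.8608

52.86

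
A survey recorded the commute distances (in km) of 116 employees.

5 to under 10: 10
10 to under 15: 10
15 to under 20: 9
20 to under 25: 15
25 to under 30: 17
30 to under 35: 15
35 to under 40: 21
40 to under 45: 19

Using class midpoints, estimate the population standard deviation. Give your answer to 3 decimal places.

11.083

Midpoints: 7.5, 12.5, 17.5, 22.5, 27.5, 32.5, 37.5, 42.5
n = 116, Σfm = 3245, mean = 27.9741
Σfm² = 105025
Σf(m − x̄)² = Σfm² − (Σfm)²/n = 105025 − 3245²/116 = 14248.9224
Population variance = 14248.9224 / 116 = 122.8355
Standard deviation = √122.8355 = 11.0831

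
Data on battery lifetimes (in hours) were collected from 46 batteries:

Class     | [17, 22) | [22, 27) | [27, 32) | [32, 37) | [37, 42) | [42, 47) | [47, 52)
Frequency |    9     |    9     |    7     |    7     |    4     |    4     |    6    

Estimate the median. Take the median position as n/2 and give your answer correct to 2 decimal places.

Cumulative frequencies: 9, 18, 25, 32, 36, 40, 46
n = 46; position = n/2 = 23.
This falls in the class [27, 32): L = 27, F = 18, f = 7, h = 5.
Median ≈ 27 + ((23 − 18) / 7) × 5 = 30.5714

30.57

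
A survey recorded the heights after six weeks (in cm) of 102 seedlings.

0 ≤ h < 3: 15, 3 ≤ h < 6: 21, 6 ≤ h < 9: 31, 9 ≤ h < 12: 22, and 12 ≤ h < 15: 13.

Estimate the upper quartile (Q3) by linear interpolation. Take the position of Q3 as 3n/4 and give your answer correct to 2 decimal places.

Cumulative frequencies: 15, 36, 67, 89, 102
n = 102; position = 3n/4 = 76.5.
This falls in the class 9 ≤ h < 12: L = 9, F = 67, f = 22, h = 3.
Upper quartile ≈ 9 + ((76.5 − 67) / 22) × 3 = 10.2955

10.30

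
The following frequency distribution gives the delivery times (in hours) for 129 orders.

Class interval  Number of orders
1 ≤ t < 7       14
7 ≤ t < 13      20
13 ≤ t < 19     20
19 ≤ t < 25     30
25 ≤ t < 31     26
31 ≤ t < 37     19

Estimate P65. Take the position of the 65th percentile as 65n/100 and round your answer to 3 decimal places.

Cumulative frequencies: 14, 34, 54, 84, 110, 129
n = 129; position = 65n/100 = 83.85.
This falls in the class 19 ≤ t < 25: L = 19, F = 54, f = 30, h = 6.
65th percentile ≈ 19 + ((83.85 − 54) / 30) × 6 = 24.9700

24.970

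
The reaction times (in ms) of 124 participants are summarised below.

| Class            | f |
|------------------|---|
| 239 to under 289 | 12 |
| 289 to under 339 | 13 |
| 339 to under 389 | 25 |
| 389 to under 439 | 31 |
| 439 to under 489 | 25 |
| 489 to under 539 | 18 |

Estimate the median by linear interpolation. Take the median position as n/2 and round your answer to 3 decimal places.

Cumulative frequencies: 12, 25, 50, 81, 106, 124
n = 124; position = n/2 = 62.
This falls in the class 389 to under 439: L = 389, F = 50, f = 31, h = 50.
Median ≈ 389 + ((62 − 50) / 31) × 50 = 408.3548

408.355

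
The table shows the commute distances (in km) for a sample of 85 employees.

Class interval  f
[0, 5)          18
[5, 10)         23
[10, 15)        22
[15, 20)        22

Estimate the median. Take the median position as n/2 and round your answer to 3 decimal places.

Cumulative frequencies: 18, 41, 63, 85
n = 85; position = n/2 = 42.5.
This falls in the class [10, 15): L = 10, F = 41, f = 22, h = 5.
Median ≈ 10 + ((42.5 − 41) / 22) × 5 = 10.3409

10.341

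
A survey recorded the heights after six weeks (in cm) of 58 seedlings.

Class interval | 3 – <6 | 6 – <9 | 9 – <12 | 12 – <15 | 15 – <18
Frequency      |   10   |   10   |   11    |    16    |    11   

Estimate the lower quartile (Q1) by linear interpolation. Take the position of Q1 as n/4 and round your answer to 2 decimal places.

7.35

Cumulative frequencies: 10, 20, 31, 47, 58
n = 58; position = n/4 = 14.5.
This falls in the class 6 – <9: L = 6, F = 10, f = 10, h = 3.
Lower quartile ≈ 6 + ((14.5 − 10) / 10) × 3 = 7.3500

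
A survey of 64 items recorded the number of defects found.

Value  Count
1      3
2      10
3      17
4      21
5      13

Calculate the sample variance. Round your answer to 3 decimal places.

1.270

Values: 1, 2, 3, 4, 5
n = 64, Σfx = 223, mean = 3.4844
Σfx² = 857
Σf(x − x̄)² = Σfx² − (Σfx)²/n = 857 − 223²/64 = 79.9844
Sample variance = 79.9844 / 63 = 1.2696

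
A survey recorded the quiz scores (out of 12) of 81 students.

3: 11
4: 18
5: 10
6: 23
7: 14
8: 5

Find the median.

6

Cumulative frequencies: 11, 29, 39, 62, 76, 81
n = 81, so the median is the value in position (n+1)/2 = 41.
Position 41 falls at value 6.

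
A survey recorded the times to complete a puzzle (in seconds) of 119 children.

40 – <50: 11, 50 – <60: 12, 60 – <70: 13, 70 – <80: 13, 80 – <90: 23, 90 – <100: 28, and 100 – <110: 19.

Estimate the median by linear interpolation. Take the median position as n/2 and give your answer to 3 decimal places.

Cumulative frequencies: 11, 23, 36, 49, 72, 100, 119
n = 119; position = n/2 = 59.5.
This falls in the class 80 – <90: L = 80, F = 49, f = 23, h = 10.
Median ≈ 80 + ((59.5 − 49) / 23) × 10 = 84.5652

84.565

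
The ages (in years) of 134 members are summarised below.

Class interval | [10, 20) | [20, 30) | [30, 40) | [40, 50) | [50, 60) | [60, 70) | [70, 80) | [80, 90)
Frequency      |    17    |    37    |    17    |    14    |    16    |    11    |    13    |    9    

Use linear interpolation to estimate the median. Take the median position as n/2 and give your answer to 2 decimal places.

37.65

Cumulative frequencies: 17, 54, 71, 85, 101, 112, 125, 134
n = 134; position = n/2 = 67.
This falls in the class [30, 40): L = 30, F = 54, f = 17, h = 10.
Median ≈ 30 + ((67 − 54) / 17) × 10 = 37.6471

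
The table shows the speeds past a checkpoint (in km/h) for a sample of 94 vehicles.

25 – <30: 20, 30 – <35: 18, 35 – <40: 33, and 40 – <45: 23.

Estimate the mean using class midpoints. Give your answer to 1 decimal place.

Midpoints: 27.5, 32.5, 37.5, 42.5
Σfm = 20×27.5 + 18×32.5 + 33×37.5 + 23×42.5 = 3350
n = Σf = 94
Mean = 3350 / 94 = 35.6383

35.6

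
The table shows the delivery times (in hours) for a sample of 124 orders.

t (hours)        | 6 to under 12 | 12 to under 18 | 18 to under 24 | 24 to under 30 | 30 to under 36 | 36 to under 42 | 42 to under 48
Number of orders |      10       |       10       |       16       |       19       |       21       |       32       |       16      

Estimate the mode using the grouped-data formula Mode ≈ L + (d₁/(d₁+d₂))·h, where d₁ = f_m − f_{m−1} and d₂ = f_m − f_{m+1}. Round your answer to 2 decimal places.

Modal class: 36 to under 42 (highest frequency 32).
d₁ = 32 − 21 = 11, d₂ = 32 − 16 = 16
Mode ≈ 36 + (11/(11+16)) × 6 = 36 + 2.4444 = 38.4444

38.44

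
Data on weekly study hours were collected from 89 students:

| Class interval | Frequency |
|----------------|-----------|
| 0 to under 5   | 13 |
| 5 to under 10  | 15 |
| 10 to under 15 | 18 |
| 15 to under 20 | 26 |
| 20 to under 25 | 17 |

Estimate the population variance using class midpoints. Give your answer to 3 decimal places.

44.085

Midpoints: 2.5, 7.5, 12.5, 17.5, 22.5
n = 89, Σfm = 1207.5, mean = 13.5674
Σfm² = 20306.25
Σf(m − x̄)² = Σfm² − (Σfm)²/n = 20306.25 − 1207.5²/89 = 3923.5955
Population variance = 3923.5955 / 89 = 44.0853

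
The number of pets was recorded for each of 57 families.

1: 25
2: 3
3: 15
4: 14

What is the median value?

Cumulative frequencies: 25, 28, 43, 57
n = 57, so the median is the value in position (n+1)/2 = 29.
Position 29 falls at value 3.

3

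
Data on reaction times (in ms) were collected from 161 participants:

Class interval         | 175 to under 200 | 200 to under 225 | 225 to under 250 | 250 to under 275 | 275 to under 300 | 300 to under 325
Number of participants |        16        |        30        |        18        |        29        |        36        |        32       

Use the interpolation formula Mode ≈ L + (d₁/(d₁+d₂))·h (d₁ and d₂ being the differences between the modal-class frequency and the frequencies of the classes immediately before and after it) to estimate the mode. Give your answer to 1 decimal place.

290.9

Modal class: 275 to under 300 (highest frequency 36).
d₁ = 36 − 29 = 7, d₂ = 36 − 32 = 4
Mode ≈ 275 + (7/(7+4)) × 25 = 275 + 15.9091 = 290.9091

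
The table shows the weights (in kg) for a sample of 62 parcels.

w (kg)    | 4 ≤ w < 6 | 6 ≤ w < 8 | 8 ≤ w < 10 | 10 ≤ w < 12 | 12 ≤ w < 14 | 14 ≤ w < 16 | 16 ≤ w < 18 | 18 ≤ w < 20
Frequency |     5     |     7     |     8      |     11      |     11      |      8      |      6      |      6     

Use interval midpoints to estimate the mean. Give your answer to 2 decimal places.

12.03

Midpoints: 5, 7, 9, 11, 13, 15, 17, 19
Σfm = 5×5 + 7×7 + 8×9 + 11×11 + 11×13 + 8×15 + 6×17 + 6×19 = 746
n = Σf = 62
Mean = 746 / 62 = 12.0323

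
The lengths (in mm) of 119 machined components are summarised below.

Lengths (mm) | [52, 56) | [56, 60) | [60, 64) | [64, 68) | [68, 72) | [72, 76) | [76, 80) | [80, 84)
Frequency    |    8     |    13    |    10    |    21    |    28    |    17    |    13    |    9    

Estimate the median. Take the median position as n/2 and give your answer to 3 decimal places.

Cumulative frequencies: 8, 21, 31, 52, 80, 97, 110, 119
n = 119; position = n/2 = 59.5.
This falls in the class [68, 72): L = 68, F = 52, f = 28, h = 4.
Median ≈ 68 + ((59.5 − 52) / 28) × 4 = 69.0714

69.071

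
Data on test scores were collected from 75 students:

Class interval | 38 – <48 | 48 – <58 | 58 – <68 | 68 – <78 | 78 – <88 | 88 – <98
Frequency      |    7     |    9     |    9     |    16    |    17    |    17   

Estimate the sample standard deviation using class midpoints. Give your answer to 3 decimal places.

16.145

Midpoints: 43, 53, 63, 73, 83, 93
n = 75, Σfm = 5505, mean = 73.4000
Σfm² = 423355
Σf(m − x̄)² = Σfm² − (Σfm)²/n = 423355 − 5505²/75 = 19288.0000
Sample variance = 19288.0000 / 74 = 260.6486
Standard deviation = √260.6486 = 16.1446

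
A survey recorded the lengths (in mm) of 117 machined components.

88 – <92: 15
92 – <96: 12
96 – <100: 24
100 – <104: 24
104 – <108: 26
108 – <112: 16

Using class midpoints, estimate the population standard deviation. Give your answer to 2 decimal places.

Midpoints: 90, 94, 98, 102, 106, 110
n = 117, Σfm = 11794, mean = 100.8034
Σfm² = 1193460
Σf(m − x̄)² = Σfm² − (Σfm)²/n = 1193460 − 11794²/117 = 4584.4786
Population variance = 4584.4786 / 117 = 39.1836
Standard deviation = √39.1836 = 6.2597

6.26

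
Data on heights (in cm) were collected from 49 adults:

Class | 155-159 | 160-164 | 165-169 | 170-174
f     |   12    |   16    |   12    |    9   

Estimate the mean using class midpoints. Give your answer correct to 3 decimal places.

163.837

Midpoints: 157, 162, 167, 172
Σfm = 12×157 + 16×162 + 12×167 + 9×172 = 8028
n = Σf = 49
Mean = 8028 / 49 = 163.8367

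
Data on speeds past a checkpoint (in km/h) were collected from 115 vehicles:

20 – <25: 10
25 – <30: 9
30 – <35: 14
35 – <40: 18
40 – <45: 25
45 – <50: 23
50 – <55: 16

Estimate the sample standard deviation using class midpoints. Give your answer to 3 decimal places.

Midpoints: 22.5, 27.5, 32.5, 37.5, 42.5, 47.5, 52.5
n = 115, Σfm = 4597.5, mean = 39.9783
Σfm² = 193118.75
Σf(m − x̄)² = Σfm² − (Σfm)²/n = 193118.75 − 4597.5²/115 = 9318.6957
Sample variance = 9318.6957 / 114 = 81.7429
Standard deviation = √81.7429 = 9.0412

9.041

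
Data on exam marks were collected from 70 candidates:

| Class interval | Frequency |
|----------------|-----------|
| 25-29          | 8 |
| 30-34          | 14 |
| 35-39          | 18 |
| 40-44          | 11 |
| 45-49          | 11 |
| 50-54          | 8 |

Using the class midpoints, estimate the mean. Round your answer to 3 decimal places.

38.929

Midpoints: 27, 32, 37, 42, 47, 52
Σfm = 8×27 + 14×32 + 18×37 + 11×42 + 11×47 + 8×52 = 2725
n = Σf = 70
Mean = 2725 / 70 = 38.9286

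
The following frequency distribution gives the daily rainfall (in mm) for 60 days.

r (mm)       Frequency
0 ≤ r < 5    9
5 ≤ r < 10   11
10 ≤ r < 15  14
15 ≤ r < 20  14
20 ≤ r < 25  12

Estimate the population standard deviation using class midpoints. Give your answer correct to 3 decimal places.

6.697

Midpoints: 2.5, 7.5, 12.5, 17.5, 22.5
n = 60, Σfm = 795, mean = 13.2500
Σfm² = 13225
Σf(m − x̄)² = Σfm² − (Σfm)²/n = 13225 − 795²/60 = 2691.2500
Population variance = 2691.2500 / 60 = 44.8542
Standard deviation = √44.8542 = 6.6973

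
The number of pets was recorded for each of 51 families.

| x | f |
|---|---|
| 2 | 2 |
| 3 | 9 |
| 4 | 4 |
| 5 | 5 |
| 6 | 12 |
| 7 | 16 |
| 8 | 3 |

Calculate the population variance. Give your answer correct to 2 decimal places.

Values: 2, 3, 4, 5, 6, 7, 8
n = 51, Σfx = 280, mean = 5.4902
Σfx² = 1686
Σf(x − x̄)² = Σfx² − (Σfx)²/n = 1686 − 280²/51 = 148.7451
Population variance = 148.7451 / 51 = 2.9166

2.92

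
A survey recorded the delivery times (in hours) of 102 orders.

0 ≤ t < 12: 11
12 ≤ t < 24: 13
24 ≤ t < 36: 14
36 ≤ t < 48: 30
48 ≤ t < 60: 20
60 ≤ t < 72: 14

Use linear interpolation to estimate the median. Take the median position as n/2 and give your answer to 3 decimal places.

41.200

Cumulative frequencies: 11, 24, 38, 68, 88, 102
n = 102; position = n/2 = 51.
This falls in the class 36 ≤ t < 48: L = 36, F = 38, f = 30, h = 12.
Median ≈ 36 + ((51 − 38) / 30) × 12 = 41.2000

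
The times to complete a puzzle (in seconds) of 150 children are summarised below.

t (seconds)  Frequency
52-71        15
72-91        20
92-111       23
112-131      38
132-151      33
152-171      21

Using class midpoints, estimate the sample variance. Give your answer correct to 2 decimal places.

Midpoints: 61.5, 81.5, 101.5, 121.5, 141.5, 161.5
n = 150, Σfm = 17565, mean = 117.1000
Σfm² = 2195957.5
Σf(m − x̄)² = Σfm² − (Σfm)²/n = 2195957.5 − 17565²/150 = 139096.0000
Sample variance = 139096.0000 / 149 = 933.5302

933.53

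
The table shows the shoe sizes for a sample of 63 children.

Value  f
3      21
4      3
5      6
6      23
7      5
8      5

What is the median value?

6

Cumulative frequencies: 21, 24, 30, 53, 58, 63
n = 63, so the median is the value in position (n+1)/2 = 32.
Position 32 falls at value 6.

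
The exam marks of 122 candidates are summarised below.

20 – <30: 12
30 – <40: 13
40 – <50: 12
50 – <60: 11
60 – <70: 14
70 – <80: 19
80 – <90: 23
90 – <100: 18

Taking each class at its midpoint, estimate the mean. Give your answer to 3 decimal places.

64.754

Midpoints: 25, 35, 45, 55, 65, 75, 85, 95
Σfm = 12×25 + 13×35 + 12×45 + 11×55 + 14×65 + 19×75 + 23×85 + 18×95 = 7900
n = Σf = 122
Mean = 7900 / 122 = 64.7541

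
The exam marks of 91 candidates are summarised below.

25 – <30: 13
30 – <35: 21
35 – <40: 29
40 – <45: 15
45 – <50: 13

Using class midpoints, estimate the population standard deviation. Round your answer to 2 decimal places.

6.19

Midpoints: 27.5, 32.5, 37.5, 42.5, 47.5
n = 91, Σfm = 3382.5, mean = 37.1703
Σfm² = 129218.75
Σf(m − x̄)² = Σfm² − (Σfm)²/n = 129218.75 − 3382.5²/91 = 3490.1099
Population variance = 3490.1099 / 91 = 38.3529
Standard deviation = √38.3529 = 6.1930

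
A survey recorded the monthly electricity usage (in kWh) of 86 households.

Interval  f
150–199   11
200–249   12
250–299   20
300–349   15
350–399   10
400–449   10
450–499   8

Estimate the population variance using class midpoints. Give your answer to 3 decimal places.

Midpoints: 174.5, 224.5, 274.5, 324.5, 374.5, 424.5, 474.5
n = 86, Σfm = 26757, mean = 311.1279
Σfm² = 9031971.5
Σf(m − x̄)² = Σfm² − (Σfm)²/n = 9031971.5 − 26757²/86 = 707122.0930
Population variance = 707122.0930 / 86 = 8222.3499

8222.350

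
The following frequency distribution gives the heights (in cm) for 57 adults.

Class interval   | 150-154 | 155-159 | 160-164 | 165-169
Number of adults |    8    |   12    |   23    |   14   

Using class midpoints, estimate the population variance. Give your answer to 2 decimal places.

Midpoints: 152, 157, 162, 167
n = 57, Σfm = 9164, mean = 160.7719
Σfm² = 1474678
Σf(m − x̄)² = Σfm² − (Σfm)²/n = 1474678 − 9164²/57 = 1364.0351
Population variance = 1364.0351 / 57 = 23.9304

23.93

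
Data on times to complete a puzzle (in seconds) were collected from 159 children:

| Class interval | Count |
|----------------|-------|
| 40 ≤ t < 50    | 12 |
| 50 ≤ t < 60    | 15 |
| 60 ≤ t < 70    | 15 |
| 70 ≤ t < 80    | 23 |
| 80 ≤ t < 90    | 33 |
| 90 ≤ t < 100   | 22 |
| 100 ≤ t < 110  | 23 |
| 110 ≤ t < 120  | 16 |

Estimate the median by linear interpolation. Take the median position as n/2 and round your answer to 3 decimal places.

Cumulative frequencies: 12, 27, 42, 65, 98, 120, 143, 159
n = 159; position = n/2 = 79.5.
This falls in the class 80 ≤ t < 90: L = 80, F = 65, f = 33, h = 10.
Median ≈ 80 + ((79.5 − 65) / 33) × 10 = 84.3939

84.394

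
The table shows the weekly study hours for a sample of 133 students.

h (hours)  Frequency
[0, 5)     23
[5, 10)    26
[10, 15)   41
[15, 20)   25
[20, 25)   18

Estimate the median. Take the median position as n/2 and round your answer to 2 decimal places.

Cumulative frequencies: 23, 49, 90, 115, 133
n = 133; position = n/2 = 66.5.
This falls in the class [10, 15): L = 10, F = 49, f = 41, h = 5.
Median ≈ 10 + ((66.5 − 49) / 41) × 5 = 12.1341

12.13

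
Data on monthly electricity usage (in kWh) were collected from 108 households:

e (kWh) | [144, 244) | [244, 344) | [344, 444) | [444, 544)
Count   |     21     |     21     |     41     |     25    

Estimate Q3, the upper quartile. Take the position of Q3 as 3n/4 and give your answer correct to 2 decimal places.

Cumulative frequencies: 21, 42, 83, 108
n = 108; position = 3n/4 = 81.
This falls in the class [344, 444): L = 344, F = 42, f = 41, h = 100.
Upper quartile ≈ 344 + ((81 − 42) / 41) × 100 = 439.1220

439.12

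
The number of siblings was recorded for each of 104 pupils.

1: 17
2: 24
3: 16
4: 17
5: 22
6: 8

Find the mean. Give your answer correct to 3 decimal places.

3.260

Values: 1, 2, 3, 4, 5, 6
Σfx = 17×1 + 24×2 + 16×3 + 17×4 + 22×5 + 8×6 = 339
n = Σf = 104
Mean = 339 / 104 = 3.2596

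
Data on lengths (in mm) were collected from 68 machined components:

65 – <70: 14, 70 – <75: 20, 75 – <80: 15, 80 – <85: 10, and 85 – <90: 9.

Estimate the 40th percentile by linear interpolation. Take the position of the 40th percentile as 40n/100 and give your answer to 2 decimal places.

Cumulative frequencies: 14, 34, 49, 59, 68
n = 68; position = 40n/100 = 27.2.
This falls in the class 70 – <75: L = 70, F = 14, f = 20, h = 5.
40th percentile ≈ 70 + ((27.2 − 14) / 20) × 5 = 73.3000

73.30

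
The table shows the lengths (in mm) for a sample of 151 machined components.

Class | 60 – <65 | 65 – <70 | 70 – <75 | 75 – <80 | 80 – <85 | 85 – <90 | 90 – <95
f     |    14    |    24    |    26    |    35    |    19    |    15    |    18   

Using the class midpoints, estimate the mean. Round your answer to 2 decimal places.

77.07

Midpoints: 62.5, 67.5, 72.5, 77.5, 82.5, 87.5, 92.5
Σfm = 14×62.5 + 24×67.5 + 26×72.5 + 35×77.5 + 19×82.5 + 15×87.5 + 18×92.5 = 11637.5
n = Σf = 151
Mean = 11637.5 / 151 = 77.0695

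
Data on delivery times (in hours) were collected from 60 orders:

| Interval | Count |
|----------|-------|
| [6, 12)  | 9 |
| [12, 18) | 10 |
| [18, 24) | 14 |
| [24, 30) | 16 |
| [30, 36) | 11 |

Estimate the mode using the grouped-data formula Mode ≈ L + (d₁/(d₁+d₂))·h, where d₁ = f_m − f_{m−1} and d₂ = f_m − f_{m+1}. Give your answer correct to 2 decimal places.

25.71

Modal class: [24, 30) (highest frequency 16).
d₁ = 16 − 14 = 2, d₂ = 16 − 11 = 5
Mode ≈ 24 + (2/(2+5)) × 6 = 24 + 1.7143 = 25.7143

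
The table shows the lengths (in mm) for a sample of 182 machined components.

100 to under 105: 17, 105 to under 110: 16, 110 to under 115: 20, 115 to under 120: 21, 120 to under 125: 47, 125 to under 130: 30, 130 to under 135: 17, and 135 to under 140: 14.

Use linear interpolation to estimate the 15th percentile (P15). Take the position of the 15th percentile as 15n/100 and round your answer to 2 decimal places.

Cumulative frequencies: 17, 33, 53, 74, 121, 151, 168, 182
n = 182; position = 15n/100 = 27.3.
This falls in the class 105 to under 110: L = 105, F = 17, f = 16, h = 5.
15th percentile ≈ 105 + ((27.3 − 17) / 16) × 5 = 108.2188

108.22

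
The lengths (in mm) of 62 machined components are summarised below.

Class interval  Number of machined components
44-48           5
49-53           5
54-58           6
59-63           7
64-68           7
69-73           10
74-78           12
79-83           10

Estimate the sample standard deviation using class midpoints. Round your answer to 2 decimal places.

Midpoints: 46, 51, 56, 61, 66, 71, 76, 81
n = 62, Σfm = 4142, mean = 66.8065
Σfm² = 284272
Σf(m − x̄)² = Σfm² − (Σfm)²/n = 284272 − 4142²/62 = 7559.6774
Sample variance = 7559.6774 / 61 = 123.9291
Standard deviation = √123.9291 = 11.1323

11.13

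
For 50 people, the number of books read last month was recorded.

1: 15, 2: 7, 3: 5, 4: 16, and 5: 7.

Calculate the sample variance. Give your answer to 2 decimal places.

Values: 1, 2, 3, 4, 5
n = 50, Σfx = 143, mean = 2.8600
Σfx² = 519
Σf(x − x̄)² = Σfx² − (Σfx)²/n = 519 − 143²/50 = 110.0200
Sample variance = 110.0200 / 49 = 2.2453

2.25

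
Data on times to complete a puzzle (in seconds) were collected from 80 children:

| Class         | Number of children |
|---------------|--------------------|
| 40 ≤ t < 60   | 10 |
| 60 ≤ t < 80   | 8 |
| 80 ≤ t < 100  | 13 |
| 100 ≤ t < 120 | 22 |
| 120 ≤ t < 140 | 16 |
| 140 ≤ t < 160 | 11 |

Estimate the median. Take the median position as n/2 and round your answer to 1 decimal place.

Cumulative frequencies: 10, 18, 31, 53, 69, 80
n = 80; position = n/2 = 40.
This falls in the class 100 ≤ t < 120: L = 100, F = 31, f = 22, h = 20.
Median ≈ 100 + ((40 − 31) / 22) × 20 = 108.1818

108.2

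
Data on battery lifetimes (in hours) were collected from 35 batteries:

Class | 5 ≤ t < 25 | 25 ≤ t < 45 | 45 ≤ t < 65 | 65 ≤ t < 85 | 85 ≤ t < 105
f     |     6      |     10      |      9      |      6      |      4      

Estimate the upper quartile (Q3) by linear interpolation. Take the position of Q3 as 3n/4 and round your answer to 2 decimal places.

Cumulative frequencies: 6, 16, 25, 31, 35
n = 35; position = 3n/4 = 26.25.
This falls in the class 65 ≤ t < 85: L = 65, F = 25, f = 6, h = 20.
Upper quartile ≈ 65 + ((26.25 − 25) / 6) × 20 = 69.1667

69.17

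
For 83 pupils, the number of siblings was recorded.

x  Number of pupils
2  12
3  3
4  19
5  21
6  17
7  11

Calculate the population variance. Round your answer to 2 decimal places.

2.34

Values: 2, 3, 4, 5, 6, 7
n = 83, Σfx = 393, mean = 4.7349
Σfx² = 2055
Σf(x − x̄)² = Σfx² − (Σfx)²/n = 2055 − 393²/83 = 194.1687
Population variance = 194.1687 / 83 = 2.3394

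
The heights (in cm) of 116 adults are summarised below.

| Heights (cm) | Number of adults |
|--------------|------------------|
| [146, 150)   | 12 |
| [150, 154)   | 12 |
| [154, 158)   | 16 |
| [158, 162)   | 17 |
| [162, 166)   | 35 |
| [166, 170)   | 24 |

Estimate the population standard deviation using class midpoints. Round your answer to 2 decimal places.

6.46

Midpoints: 148, 152, 156, 160, 164, 168
n = 116, Σfm = 18588, mean = 160.2414
Σfm² = 2983408
Σf(m − x̄)² = Σfm² − (Σfm)²/n = 2983408 − 18588²/116 = 4841.2414
Population variance = 4841.2414 / 116 = 41.7348
Standard deviation = √41.7348 = 6.4603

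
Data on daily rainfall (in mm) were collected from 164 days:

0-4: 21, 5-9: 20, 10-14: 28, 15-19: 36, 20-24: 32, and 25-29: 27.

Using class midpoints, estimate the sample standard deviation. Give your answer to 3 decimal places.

Midpoints: 2, 7, 12, 17, 22, 27
n = 164, Σfm = 2563, mean = 15.6280
Σfm² = 50671
Σf(m − x̄)² = Σfm² − (Σfm)²/n = 50671 − 2563²/164 = 10616.3110
Sample variance = 10616.3110 / 163 = 65.1307
Standard deviation = √65.1307 = 8.0704

8.070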